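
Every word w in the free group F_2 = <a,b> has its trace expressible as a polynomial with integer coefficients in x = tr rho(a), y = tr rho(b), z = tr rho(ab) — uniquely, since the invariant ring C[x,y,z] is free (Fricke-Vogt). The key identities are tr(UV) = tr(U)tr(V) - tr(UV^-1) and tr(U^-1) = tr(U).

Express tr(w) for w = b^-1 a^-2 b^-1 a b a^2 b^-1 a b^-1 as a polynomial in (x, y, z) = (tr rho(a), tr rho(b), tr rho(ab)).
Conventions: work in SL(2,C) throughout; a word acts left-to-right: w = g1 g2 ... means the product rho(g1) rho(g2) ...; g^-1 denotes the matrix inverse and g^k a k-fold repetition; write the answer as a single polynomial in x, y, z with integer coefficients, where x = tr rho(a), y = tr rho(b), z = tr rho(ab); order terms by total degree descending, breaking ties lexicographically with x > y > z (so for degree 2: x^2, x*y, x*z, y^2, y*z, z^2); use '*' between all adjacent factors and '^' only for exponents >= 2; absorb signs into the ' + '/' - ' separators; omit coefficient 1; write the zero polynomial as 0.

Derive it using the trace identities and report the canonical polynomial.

reduce: tr(a^2) = tr(a)*tr(a) - tr(1) = x^2 - 2
reduce: tr(a^3) = tr(a)*tr(a^2) - tr(a) = x^3 - 3*x
tr(b a^2) = tr(a)*tr(b a) - tr(b) = x*z - y
reduce: tr(a^3 b) = tr(a)*tr(b a^2) - tr(b a) = x^2*z - x*y - z
reduce: tr(a^2 b^-1 a) = tr(a^3)*tr(b) - tr(a^3 b) = x^3*y - x^2*z - 2*x*y + z
so tr(b a b a) = tr(b a)*tr(b a) - tr(1)   [split at repeated b] = z^2 - 2
tr(b a b) = tr(b)*tr(a b) - tr(a) = y*z - x
tr(a b a^2 b) = tr(a)*tr(b a b a) - tr(b a b) = x*z^2 - y*z - x
tr(b^2 a b a^2) = tr(b)*tr(a b a^2 b) - tr(a b a^2) = x*y*z^2 - x^2*z - y^2*z + z
tr(b^2 a b a) = tr(b)*tr(a b a b) - tr(a b a) = y*z^2 - x*z - y
reduce: tr(b a b a^3 b) = tr(a)*tr(b^2 a b a^2) - tr(b^2 a b a) = x^2*y*z^2 - x^3*z - x*y^2*z - y*z^2 + 2*x*z + y
tr(b a b a b a) = tr(a b)*tr(a b a b) - tr(a^-1 b^-1)   [split at repeated a] = z^3 - 3*z
so tr(b a b a b a^2) = tr(a)*tr(b a b a b a) - tr(b a b a b) = x*z^3 - y*z^2 - 2*x*z + y
reduce: tr(b a b a^3 b a) = tr(a)*tr(b a b a b a^2) - tr(b a b a b a) = x^2*z^3 - x*y*z^2 - 2*x^2*z - z^3 + x*y + 3*z
so tr(a b a^-1 b a b a^2) = tr(b a b a^3 b)*tr(a) - tr(b a b a^3 b a) = x^3*y*z^2 - x^4*z - x^2*y^2*z - x^2*z^3 + 4*x^2*z + z^3 - 3*z
tr(b a b^2 a b a) = tr(b)*tr(a b a b a b) - tr(a b a b a) = y*z^3 - x*z^2 - 2*y*z + x
tr(a b^2 a) = tr(b)*tr(a^2 b) - tr(a^2) = x*y*z - x^2 - y^2 + 2
tr(b a b^2 a b) = tr(b)*tr(a b^2 a b) - tr(a b^2 a) = y^2*z^2 - 2*x*y*z + x^2 - 2
tr(b a b a^2 b a b) = tr(a)*tr(b a b^2 a b a) - tr(b a b^2 a b) = x*y*z^3 - x^2*z^2 - y^2*z^2 + 2
tr(b a b a b a b a) = tr(b a b a b a)*tr(b a) - tr(a b a b)   [split at repeated b] = z^4 - 4*z^2 + 2
tr(b a b a^2 b a b a) = tr(a)*tr(b a b a b a b a) - tr(b a b a b a b) = x*z^4 - y*z^3 - 3*x*z^2 + 2*y*z + x
tr(a b a^-1 b a b a^2 b) = tr(b a b a^2 b a b)*tr(a) - tr(b a b a^2 b a b a) = x^2*y*z^3 - x^3*z^2 - x*y^2*z^2 - x*z^4 + y*z^3 + 3*x*z^2 - 2*y*z + x
tr(a^-1 b a b a^2 b^-1 a b) = tr(a b a^-1 b a b a^2)*tr(b) - tr(a b a^-1 b a b a^2 b) = x^3*y^2*z^2 - x^4*y*z - x^2*y^3*z - 2*x^2*y*z^3 + x^3*z^2 + x*y^2*z^2 + x*z^4 + 4*x^2*y*z - 3*x*z^2 - y*z - x
tr(a b a^2 b^-1 a b^-1 a^-1 b) = tr(a^-1 b a b a^2 b^-1 a)*tr(b) - tr(a^-1 b a b a^2 b^-1 a b) = -x^3*y^2*z^2 + x^4*y*z + x^2*y^3*z + 2*x^2*y*z^3 - x^3*z^2 - x*y^2*z^2 - x*z^4 - 3*x^2*y*z - x*y^2 + 3*x*z^2 + x
tr(b^-1 a^-1 b^-1 a b a^2 b^-1 a) = tr(a b a^2 b^-1 a b^-1 a^-1)*tr(b) - tr(a b a^2 b^-1 a b^-1 a^-1 b) = x^3*y^2*z^2 - x^4*y*z - x^2*y^3*z - 2*x^2*y*z^3 + x^3*y^2 + x^3*z^2 + x*y^2*z^2 + x*z^4 + 2*x^2*y*z - x*y^2 - 3*x*z^2 + y*z - x
tr(a b a^2 b^-1) = tr(a b a^2)*tr(b) - tr(a b a^2 b) = x^2*y*z - x*y^2 - x*z^2 + x
so tr(b^-1 a b a^2 b^-1) = tr(a b a^2 b^-1)*tr(b) - tr(a b a^2) = x^2*y^2*z - x*y^3 - x*y*z^2 - x^2*z + 2*x*y + z
reduce: tr(b^-1 a b a^2 b^-1 a b^-2 a^-1) = tr(b^-1 a^-1 b^-1 a b a^2 b^-1 a)*tr(b) - tr(b^-1 a^-1 b^-1 a b a^2 b^-1 a b) = x^3*y^3*z^2 - x^4*y^2*z - x^2*y^4*z - 2*x^2*y^2*z^3 + x^3*y^3 + x^3*y*z^2 + x*y^3*z^2 + x*y*z^4 + x^2*y^2*z - 2*x*y*z^2 + x^2*z + y^2*z - 3*x*y - z
tr(a b a^3) = tr(a)*tr(a b a^2) - tr(a b a) = x^3*z - x^2*y - 2*x*z + y
tr(a b a^3 b) = tr(a)*tr(b a b a^2) - tr(b a b a) = x^2*z^2 - x*y*z - x^2 - z^2 + 2
tr(b^-1 a b a^3) = tr(a b a^3)*tr(b) - tr(a b a^3 b) = x^3*y*z - x^2*y^2 - x^2*z^2 - x*y*z + x^2 + y^2 + z^2 - 2
reduce: tr(a b^-2 a b a^2) = tr(b^-1 a b a^3)*tr(b) - tr(b^-1 a b a^3 b) = x^3*y^2*z - x^2*y^3 - x^2*y*z^2 - x^3*z - x*y^2*z + 2*x^2*y + y^3 + y*z^2 + 2*x*z - 3*y
tr(a b a^2 b a) = tr(a)*tr(b a^2 b a) - tr(b a^2 b) = x^2*z^2 - 2*x*y*z + y^2 - 2
tr(a b a^2 b a b^-1) = tr(a b a^2 b a)*tr(b) - tr(a b a^2 b a b) = x^2*y*z^2 - 2*x*y^2*z - x*z^3 + y^3 + y*z^2 + 2*x*z - 3*y
tr(a b^-2 a b a^2 b) = tr(a b a^2 b a b^-1)*tr(b) - tr(a b a^2 b a) = x^2*y^2*z^2 - 2*x*y^3*z - x*y*z^3 - x^2*z^2 + y^4 + y^2*z^2 + 4*x*y*z - 4*y^2 + 2
so tr(b^-1 a b a^2 b^-1 a b^-1) = tr(a b^-2 a b a^2)*tr(b) - tr(a b^-2 a b a^2 b) = x^3*y^3*z - x^2*y^4 - 2*x^2*y^2*z^2 - x^3*y*z + x*y^3*z + x*y*z^3 + 2*x^2*y^2 + x^2*z^2 - 2*x*y*z + y^2 - 2
tr(b^-1 a b a^2 b^-1 a) = tr(a b^-1 a b a^2)*tr(b) - tr(a b^-1 a b a^2 b) = x^3*y^2*z - x^2*y^3 - 2*x^2*y*z^2 + x*y^2*z + x*z^3 + x^2*y - 2*x*z + y
tr(b^-1 a b a^2 b^-1 a b^-2) = tr(b^-1 a b a^2 b^-1 a b^-1)*tr(b) - tr(b^-1 a b a^2 b^-1 a) = x^3*y^4*z - x^2*y^5 - 2*x^2*y^3*z^2 - 2*x^3*y^2*z + x*y^4*z + x*y^2*z^3 + 3*x^2*y^3 + 3*x^2*y*z^2 - 3*x*y^2*z - x*z^3 - x^2*y + y^3 + 2*x*z - 3*y
tr(b^-1 a^-2 b^-1 a b a^2 b^-1 a b^-1) = tr(b^-1 a b a^2 b^-1 a b^-2 a^-1)*tr(a) - tr(b^-1 a b a^2 b^-1 a b^-2) = x^4*y^3*z^2 - x^5*y^2*z - 2*x^3*y^4*z - 2*x^3*y^2*z^3 + x^4*y^3 + x^4*y*z^2 + x^2*y^5 + 3*x^2*y^3*z^2 + x^2*y*z^4 + 3*x^3*y^2*z - x*y^4*z - x*y^2*z^3 - 3*x^2*y^3 - 5*x^2*y*z^2 + x^3*z + 4*x*y^2*z + x*z^3 - 2*x^2*y - y^3 - 3*x*z + 3*y

x^4*y^3*z^2 - x^5*y^2*z - 2*x^3*y^4*z - 2*x^3*y^2*z^3 + x^4*y^3 + x^4*y*z^2 + x^2*y^5 + 3*x^2*y^3*z^2 + x^2*y*z^4 + 3*x^3*y^2*z - x*y^4*z - x*y^2*z^3 - 3*x^2*y^3 - 5*x^2*y*z^2 + x^3*z + 4*x*y^2*z + x*z^3 - 2*x^2*y - y^3 - 3*x*z + 3*y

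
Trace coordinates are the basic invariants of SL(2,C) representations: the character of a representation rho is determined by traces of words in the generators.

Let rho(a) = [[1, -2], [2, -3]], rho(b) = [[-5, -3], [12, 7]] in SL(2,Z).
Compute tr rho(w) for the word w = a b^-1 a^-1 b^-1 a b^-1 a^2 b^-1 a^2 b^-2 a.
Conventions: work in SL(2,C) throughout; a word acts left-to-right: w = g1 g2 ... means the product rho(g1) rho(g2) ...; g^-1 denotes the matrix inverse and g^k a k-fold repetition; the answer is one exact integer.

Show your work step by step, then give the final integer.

rho(a) = [[1, -2], [2, -3]]
... * rho(b^-1) = [[7, 3], [-12, -5]]  ->  [[31, 13], [50, 21]]
... * rho(a^-1) = [[-3, 2], [-2, 1]]  ->  [[-119, 75], [-192, 121]]
... * rho(b^-1) = [[7, 3], [-12, -5]]  ->  [[-1733, -732], [-2796, -1181]]
... * rho(a) = [[1, -2], [2, -3]]  ->  [[-3197, 5662], [-5158, 9135]]
... * rho(b^-1) = [[7, 3], [-12, -5]]  ->  [[-90323, -37901], [-145726, -61149]]
... * rho(a) = [[1, -2], [2, -3]]  ->  [[-166125, 294349], [-268024, 474899]]
... * rho(a) = [[1, -2], [2, -3]]  ->  [[422573, -550797], [681774, -888649]]
... * rho(b^-1) = [[7, 3], [-12, -5]]  ->  [[9567575, 4021704], [15436206, 6488567]]
... * rho(a) = [[1, -2], [2, -3]]  ->  [[17610983, -31200262], [28413340, -50338113]]
... * rho(a) = [[1, -2], [2, -3]]  ->  [[-44789541, 58378820], [-72262886, 94187659]]
... * rho(b^-1) = [[7, 3], [-12, -5]]  ->  [[-1014072627, -426262723], [-1636092110, -687726953]]
... * rho(b^-1) = [[7, 3], [-12, -5]]  ->  [[-1983355713, -910904266], [-3199921334, -1469641565]]
... * rho(a) = [[1, -2], [2, -3]]  ->  [[-3805164245, 6699424224], [-6139204464, 10808767363]]
tr = -3805164245 + 10808767363 = 7003603118

7003603118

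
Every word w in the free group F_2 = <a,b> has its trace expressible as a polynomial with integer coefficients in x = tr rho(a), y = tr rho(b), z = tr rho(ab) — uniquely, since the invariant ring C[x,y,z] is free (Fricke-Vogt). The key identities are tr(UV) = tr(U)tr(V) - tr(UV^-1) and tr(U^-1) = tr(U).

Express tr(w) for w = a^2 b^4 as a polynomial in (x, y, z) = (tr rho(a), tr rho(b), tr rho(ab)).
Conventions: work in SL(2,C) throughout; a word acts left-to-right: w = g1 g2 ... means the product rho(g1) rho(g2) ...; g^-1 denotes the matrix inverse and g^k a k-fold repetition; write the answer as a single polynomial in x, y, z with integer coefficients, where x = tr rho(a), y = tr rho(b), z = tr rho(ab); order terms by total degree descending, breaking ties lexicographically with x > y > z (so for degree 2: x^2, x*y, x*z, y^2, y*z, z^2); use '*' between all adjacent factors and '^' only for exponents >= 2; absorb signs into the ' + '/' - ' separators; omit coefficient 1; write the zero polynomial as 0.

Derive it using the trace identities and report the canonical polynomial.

reduce: trace(a b^2) = trace(b) trace(a b) - trace(a) = y*z - x
so trace(b^3 a) = trace(b) trace(a b^2) - trace(a b) = y^2*z - x*y - z
trace(b^2) = trace(b) trace(b) - trace(1) = y^2 - 2
trace(b^3) = trace(b) trace(b^2) - trace(b) = y^3 - 3*y
so trace(a^2 b^3) = trace(a) trace(b^3 a) - trace(b^3) = x*y^2*z - x^2*y - y^3 - x*z + 3*y
trace(a^2 b^2) = trace(a) trace(b^2 a) - trace(b^2) = x*y*z - x^2 - y^2 + 2
reduce: trace(a^2 b^4) = trace(b) trace(a^2 b^3) - trace(a^2 b^2) = x*y^3*z - x^2*y^2 - y^4 - 2*x*y*z + x^2 + 4*y^2 - 2

x*y^3*z - x^2*y^2 - y^4 - 2*x*y*z + x^2 + 4*y^2 - 2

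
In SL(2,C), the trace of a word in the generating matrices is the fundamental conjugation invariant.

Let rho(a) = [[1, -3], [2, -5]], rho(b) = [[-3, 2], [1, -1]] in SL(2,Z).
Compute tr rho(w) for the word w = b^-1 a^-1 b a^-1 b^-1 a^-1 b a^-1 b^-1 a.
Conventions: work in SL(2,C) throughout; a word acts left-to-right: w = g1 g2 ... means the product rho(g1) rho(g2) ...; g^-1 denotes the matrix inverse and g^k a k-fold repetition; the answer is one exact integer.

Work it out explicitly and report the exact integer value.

3637

rho(b^-1) = [[-1, -2], [-1, -3]]
... * rho(a^-1) = [[-5, 3], [-2, 1]]  ->  [[9, -5], [11, -6]]
... * rho(b) = [[-3, 2], [1, -1]]  ->  [[-32, 23], [-39, 28]]
... * rho(a^-1) = [[-5, 3], [-2, 1]]  ->  [[114, -73], [139, -89]]
... * rho(b^-1) = [[-1, -2], [-1, -3]]  ->  [[-41, -9], [-50, -11]]
... * rho(a^-1) = [[-5, 3], [-2, 1]]  ->  [[223, -132], [272, -161]]
... * rho(b) = [[-3, 2], [1, -1]]  ->  [[-801, 578], [-977, 705]]
... * rho(a^-1) = [[-5, 3], [-2, 1]]  ->  [[2849, -1825], [3475, -2226]]
... * rho(b^-1) = [[-1, -2], [-1, -3]]  ->  [[-1024, -223], [-1249, -272]]
... * rho(a) = [[1, -3], [2, -5]]  ->  [[-1470, 4187], [-1793, 5107]]
tr = -1470 + 5107 = 3637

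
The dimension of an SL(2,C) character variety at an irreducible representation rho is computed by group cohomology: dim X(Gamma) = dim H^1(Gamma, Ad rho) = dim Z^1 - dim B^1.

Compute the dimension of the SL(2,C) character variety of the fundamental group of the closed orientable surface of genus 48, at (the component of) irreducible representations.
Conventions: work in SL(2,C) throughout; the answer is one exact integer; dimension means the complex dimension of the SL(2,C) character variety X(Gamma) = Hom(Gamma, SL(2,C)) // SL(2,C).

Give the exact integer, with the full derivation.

Gamma = pi_1(Sigma_48) = < a_1, b_1, ..., a_48, b_48 | prod [a_i, b_i] > has 2g = 96 generators and 1 relator.
Before the relator condition, cocycle space has dim 3*96 = 288.
At an irreducible rho, H^2 = coker(d_2) vanishes (Poincare duality: H^2 is dual to H^0 = invariants = 0), so d_2 is surjective onto sl_2 and dim Z^1 = 288 - 3 = 285.
Coboundaries contribute dim B^1 = 3 (injective at irreducible rho).
dim H^1 = 285 - 3 = 282 = dim X.

282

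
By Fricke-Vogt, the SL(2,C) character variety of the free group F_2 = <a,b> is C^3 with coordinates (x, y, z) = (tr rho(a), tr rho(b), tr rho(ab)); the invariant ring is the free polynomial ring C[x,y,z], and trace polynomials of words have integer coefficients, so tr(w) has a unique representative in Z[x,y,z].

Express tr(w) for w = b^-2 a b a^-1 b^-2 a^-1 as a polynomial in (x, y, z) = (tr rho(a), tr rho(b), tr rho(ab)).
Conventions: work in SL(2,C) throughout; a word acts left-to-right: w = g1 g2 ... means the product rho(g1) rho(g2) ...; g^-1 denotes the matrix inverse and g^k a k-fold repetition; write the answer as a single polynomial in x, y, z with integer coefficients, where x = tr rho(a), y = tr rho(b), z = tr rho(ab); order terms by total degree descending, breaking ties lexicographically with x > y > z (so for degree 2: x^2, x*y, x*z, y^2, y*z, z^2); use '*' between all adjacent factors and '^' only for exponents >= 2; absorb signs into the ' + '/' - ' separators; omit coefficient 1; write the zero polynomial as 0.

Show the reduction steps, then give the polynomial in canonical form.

trace(b^-1) = trace(b) = y
trace(a b a) = trace(a) * trace(b a) - trace(b) = x*z - y
trace(b a b a) = trace(b a) * trace(b a) - trace(1)   [split at repeated b] = z^2 - 2
trace(b a b) = trace(b) * trace(a b) - trace(a) = y*z - x
trace(a b a b a) = trace(a) * trace(b a b a) - trace(b a b) = x*z^2 - y*z - x
trace(a b a b a b) = trace(b a b a) * trace(b a) - trace(a b)   [split at repeated b] = z^3 - 3*z
trace(b^-1 a b a b a) = trace(a b a b a) * trace(b) - trace(a b a b a b) = x*y*z^2 - y^2*z - z^3 - x*y + 3*z
trace(a^-1 b^-1 a b a b) = trace(b^-1 a b a b) * trace(a) - trace(b^-1 a b a b a) = -x*y*z^2 + x^2*z + y^2*z + z^3 - 3*z
trace(b^-1 a^-1 b^-1 a b a) = trace(a^-1 b^-1 a b a) * trace(b) - trace(a^-1 b^-1 a b a b) = x*y*z^2 - x^2*z - y^2*z - z^3 + x*y + 3*z
trace(a^-1 b^-1 a b a^-1 b^-1) = trace(b^-1 a^-1 b^-1 a b) * trace(a) - trace(b^-1 a^-1 b^-1 a b a) = -x*y*z^2 + x^2*z + y^2*z + z^3 - 3*z
trace(b a^-1) = trace(b) * trace(a) - trace(b a) = x*y - z
trace(a^-1 b a b) = trace(b a b) * trace(a) - trace(b a b a) = x*y*z - x^2 - z^2 + 2
trace(a b a^-2 b) = trace(a^-1 b a b) * trace(a) - trace(a^-1 b a b a) = x^2*y*z - x^3 - x*z^2 - y*z + 3*x
trace(a^-1 b^-1 a b a^-1) = trace(a b a^-2) * trace(b) - trace(a b a^-2 b) = -x^2*y*z + x^3 + x*y^2 + x*z^2 - 3*x
trace(a b a^-1 b^-2 a^-1 b^-1) = trace(a^-1 b^-1 a b a^-1 b^-1) * trace(b) - trace(a^-1 b^-1 a b a^-1) = -x*y^2*z^2 + 2*x^2*y*z + y^3*z + y*z^3 - x^3 - x*y^2 - x*z^2 - 3*y*z + 3*x
trace(b^-2 a b a^-1 b^-2 a^-1) = trace(a b a^-1 b^-2 a^-1 b^-1) * trace(b) - trace(a b a^-1 b^-2 a^-1) = -x*y^3*z^2 + 2*x^2*y^2*z + y^4*z + y^2*z^3 - x^3*y - x*y^3 - x*y*z^2 - 3*y^2*z + 3*x*y - z

-x*y^3*z^2 + 2*x^2*y^2*z + y^4*z + y^2*z^3 - x^3*y - x*y^3 - x*y*z^2 - 3*y^2*z + 3*x*y - z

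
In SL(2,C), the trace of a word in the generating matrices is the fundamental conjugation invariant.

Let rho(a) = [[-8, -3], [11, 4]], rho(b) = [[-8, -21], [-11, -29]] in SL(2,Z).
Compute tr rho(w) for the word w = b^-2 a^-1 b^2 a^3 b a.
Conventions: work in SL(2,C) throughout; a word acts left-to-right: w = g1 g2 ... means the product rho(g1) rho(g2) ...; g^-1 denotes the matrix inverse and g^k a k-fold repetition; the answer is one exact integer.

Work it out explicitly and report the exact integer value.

rho(b^-1) = [[-29, 21], [11, -8]]
... * rho(b^-1) = [[-29, 21], [11, -8]]  ->  [[1072, -777], [-407, 295]]
... * rho(a^-1) = [[4, 3], [-11, -8]]  ->  [[12835, 9432], [-4873, -3581]]
... * rho(b) = [[-8, -21], [-11, -29]]  ->  [[-206432, -543063], [78375, 206182]]
... * rho(b) = [[-8, -21], [-11, -29]]  ->  [[7625149, 20083899], [-2895002, -7625153]]
... * rho(a) = [[-8, -3], [11, 4]]  ->  [[159921697, 57460149], [-60716667, -21815606]]
... * rho(a) = [[-8, -3], [11, 4]]  ->  [[-647311937, -249924495], [245761670, 94887577]]
... * rho(a) = [[-8, -3], [11, 4]]  ->  [[2429326051, 942237831], [-922330013, -357734702]]
... * rho(b) = [[-8, -21], [-11, -29]]  ->  [[-29799224549, -78340744170], [11313721826, 29743236631]]
... * rho(a) = [[-8, -3], [11, 4]]  ->  [[-623354389478, -223965303033], [236665828333, 85031781046]]
tr = -623354389478 + 85031781046 = -538322608432

-538322608432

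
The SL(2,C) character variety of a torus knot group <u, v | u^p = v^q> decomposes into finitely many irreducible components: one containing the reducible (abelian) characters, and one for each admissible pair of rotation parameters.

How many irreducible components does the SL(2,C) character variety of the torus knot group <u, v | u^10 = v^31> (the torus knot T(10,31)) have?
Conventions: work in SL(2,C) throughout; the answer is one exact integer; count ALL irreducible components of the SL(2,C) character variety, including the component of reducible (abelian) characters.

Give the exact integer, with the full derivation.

136

In the torus knot group T(10,31), u^10 = v^31 is central, so an irreducible representation sends it to +I or -I (Schur).
On an irreducible component, tr(u) is locked at 2*cos(pi*alpha/10) for some alpha in 1..9, and tr(v) at 2*cos(pi*beta/31) for some beta in 1..30.
u^10 = (-1)^alpha I and v^31 = (-1)^beta I must agree, so alpha and beta have equal parity.
count pairs: odd alpha (5 choices) x odd beta (15), plus even alpha (4) x even beta (15): 5*15 + 4*15 = 135.
components with irreducible characters: 135; plus the single component of reducible (abelian) characters: total 136.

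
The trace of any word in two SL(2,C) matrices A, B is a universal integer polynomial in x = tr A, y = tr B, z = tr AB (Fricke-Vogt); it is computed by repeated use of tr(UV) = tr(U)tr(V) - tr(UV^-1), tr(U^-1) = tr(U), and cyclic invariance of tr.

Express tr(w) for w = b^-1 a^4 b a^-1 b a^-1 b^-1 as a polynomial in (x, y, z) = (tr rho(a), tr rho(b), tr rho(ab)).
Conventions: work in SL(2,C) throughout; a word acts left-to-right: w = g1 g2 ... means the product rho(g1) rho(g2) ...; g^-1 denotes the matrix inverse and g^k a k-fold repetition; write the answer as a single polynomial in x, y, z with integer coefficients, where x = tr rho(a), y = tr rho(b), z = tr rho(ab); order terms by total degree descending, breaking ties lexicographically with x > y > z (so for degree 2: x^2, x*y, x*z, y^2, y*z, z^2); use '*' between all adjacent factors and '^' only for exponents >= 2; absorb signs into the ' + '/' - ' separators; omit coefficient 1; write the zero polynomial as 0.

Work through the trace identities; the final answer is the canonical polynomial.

tr(b^2 a) = tr(b) * tr(a b) - tr(a) = y*z - x
tr(b^2) = tr(b) * tr(b) - tr(1) = y^2 - 2
tr(b^2 a^2) = tr(a) * tr(b^2 a) - tr(b^2) = x*y*z - x^2 - y^2 + 2
use: tr(b a^3 b) = tr(a) * tr(b^2 a^2) - tr(b^2 a) = x^2*y*z - x^3 - x*y^2 - y*z + 3*x
use: tr(b a b a) = tr(a b) * tr(a b) - tr(1)   [split at repeated a] = z^2 - 2
tr(b a b a^2) = tr(a) * tr(b a b a) - tr(b a b) = x*z^2 - y*z - x
tr(b a^3 b a) = tr(a) * tr(b a b a^2) - tr(b a b a) = x^2*z^2 - x*y*z - x^2 - z^2 + 2
tr(a^3 b a^-1 b) = tr(b a^3 b) * tr(a) - tr(b a^3 b a) = x^3*y*z - x^4 - x^2*y^2 - x^2*z^2 + 4*x^2 + z^2 - 2
tr(b a^2) = tr(a) * tr(b a) - tr(b) = x*z - y
tr(a b^3 a) = tr(b) * tr(b a^2 b) - tr(b a^2) = x*y^2*z - x^2*y - y^3 - x*z + 3*y
use: tr(a b^3) = tr(b) * tr(a b^2) - tr(a b) = y^2*z - x*y - z
tr(b^3 a^3) = tr(a) * tr(a b^3 a) - tr(a b^3) = x^2*y^2*z - x^3*y - x*y^3 - x^2*z - y^2*z + 4*x*y + z
tr(b^2 a^4 b) = tr(a) * tr(b^3 a^3) - tr(b^3 a^2) = x^3*y^2*z - x^4*y - x^2*y^3 - x^3*z - 2*x*y^2*z + 5*x^2*y + y^3 + 2*x*z - 3*y
tr(a^2 b a) = tr(a) * tr(b a^2) - tr(b a) = x^2*z - x*y - z
apply: tr(b a b^2 a^2) = tr(b) * tr(a^2 b a b) - tr(a^2 b a) = x*y*z^2 - x^2*z - y^2*z + z
tr(b a b^2 a) = tr(b) * tr(a b a b) - tr(a b a) = y*z^2 - x*z - y
use: tr(b a b^2 a^3) = tr(a) * tr(b a b^2 a^2) - tr(b a b^2 a) = x^2*y*z^2 - x^3*z - x*y^2*z - y*z^2 + 2*x*z + y
tr(b^2 a^4 b a) = tr(a) * tr(b a b^2 a^3) - tr(b a b^2 a^2) = x^3*y*z^2 - x^4*z - x^2*y^2*z - 2*x*y*z^2 + 3*x^2*z + y^2*z + x*y - z
use: tr(b a^4 b a^-1 b) = tr(b^2 a^4 b) * tr(a) - tr(b^2 a^4 b a) = x^4*y^2*z - x^5*y - x^3*y^3 - x^3*y*z^2 - x^2*y^2*z + 5*x^3*y + x*y^3 + 2*x*y*z^2 - x^2*z - y^2*z - 4*x*y + z
tr(a b a^3) = tr(a) * tr(a b a^2) - tr(a b a) = x^3*z - x^2*y - 2*x*z + y
tr(b^2 a b a^3) = tr(b) * tr(a b a^3 b) - tr(a b a^3) = x^2*y*z^2 - x^3*z - x*y^2*z - y*z^2 + 2*x*z + y
tr(b^2 a b a^2) = tr(a) * tr(b^2 a b a) - tr(b^2 a b) = x*y*z^2 - x^2*z - y^2*z + z
apply: tr(b a b a^4 b) = tr(a) * tr(b^2 a b a^3) - tr(b^2 a b a^2) = x^3*y*z^2 - x^4*z - x^2*y^2*z - 2*x*y*z^2 + 3*x^2*z + y^2*z + x*y - z
apply: tr(b a b a b a) = tr(b a) * tr(b a b a) - tr(b^-1 a^-1)   [split at repeated b] = z^3 - 3*z
use: tr(a b a b a b a) = tr(a) * tr(b a b a b a) - tr(b a b a b) = x*z^3 - y*z^2 - 2*x*z + y
tr(b a b a b a^3) = tr(a) * tr(a b a b a b a) - tr(a b a b a b) = x^2*z^3 - x*y*z^2 - 2*x^2*z - z^3 + x*y + 3*z
tr(b a b a^4 b a) = tr(a) * tr(b a b a b a^3) - tr(b a b a b a^2) = x^3*z^3 - x^2*y*z^2 - 2*x^3*z - 2*x*z^3 + x^2*y + y*z^2 + 5*x*z - y
tr(b a^4 b a^-1 b a) = tr(b a b a^4 b) * tr(a) - tr(b a b a^4 b a) = x^4*y*z^2 - x^5*z - x^3*y^2*z - x^3*z^3 - x^2*y*z^2 + 5*x^3*z + x*y^2*z + 2*x*z^3 - y*z^2 - 6*x*z + y
tr(a^4 b a^-1 b a^-1 b) = tr(b a^4 b a^-1 b) * tr(a) - tr(b a^4 b a^-1 b a) = x^5*y^2*z - x^6*y - x^4*y^3 - 2*x^4*y*z^2 + x^5*z + x^3*z^3 + 5*x^4*y + x^2*y^3 + 3*x^2*y*z^2 - 6*x^3*z - 2*x*y^2*z - 2*x*z^3 - 4*x^2*y + y*z^2 + 7*x*z - y
tr(b^-1 a^4 b a^-1 b a^-1) = tr(a^4 b a^-1 b a^-1) * tr(b) - tr(a^4 b a^-1 b a^-1 b) = -x^5*y^2*z + x^6*y + x^4*y^3 + 2*x^4*y*z^2 - x^5*z + x^3*y^2*z - x^3*z^3 - 6*x^4*y - 2*x^2*y^3 - 4*x^2*y*z^2 + 6*x^3*z + 2*x*y^2*z + 2*x*z^3 + 8*x^2*y - 7*x*z - y
tr(b^-1 a^4 b a^-1 b a^-1 b^-1) = tr(b^-1 a^4 b a^-1 b a^-1) * tr(b) - tr(b^-1 a^4 b a^-1 b a^-1 b) = -x^5*y^3*z + x^6*y^2 + x^4*y^4 + 2*x^4*y^2*z^2 - x^5*y*z + x^3*y^3*z - x^3*y*z^3 - 6*x^4*y^2 - 2*x^2*y^4 - 4*x^2*y^2*z^2 + 5*x^3*y*z + 2*x*y^3*z + 2*x*y*z^3 + x^4 + 9*x^2*y^2 + x^2*z^2 - 7*x*y*z - 4*x^2 - y^2 - z^2 + 2

-x^5*y^3*z + x^6*y^2 + x^4*y^4 + 2*x^4*y^2*z^2 - x^5*y*z + x^3*y^3*z - x^3*y*z^3 - 6*x^4*y^2 - 2*x^2*y^4 - 4*x^2*y^2*z^2 + 5*x^3*y*z + 2*x*y^3*z + 2*x*y*z^3 + x^4 + 9*x^2*y^2 + x^2*z^2 - 7*x*y*z - 4*x^2 - y^2 - z^2 + 2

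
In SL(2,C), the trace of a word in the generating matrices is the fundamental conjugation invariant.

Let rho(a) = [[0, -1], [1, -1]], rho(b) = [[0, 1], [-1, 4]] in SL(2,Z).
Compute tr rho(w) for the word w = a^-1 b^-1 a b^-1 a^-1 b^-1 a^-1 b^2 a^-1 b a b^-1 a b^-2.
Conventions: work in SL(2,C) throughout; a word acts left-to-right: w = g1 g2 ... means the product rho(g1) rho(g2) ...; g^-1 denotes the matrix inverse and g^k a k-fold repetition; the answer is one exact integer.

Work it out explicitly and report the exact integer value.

-5084

rho(a^-1) = [[-1, 1], [-1, 0]]
... * rho(b^-1) = [[4, -1], [1, 0]]  ->  [[-3, 1], [-4, 1]]
... * rho(a) = [[0, -1], [1, -1]]  ->  [[1, 2], [1, 3]]
... * rho(b^-1) = [[4, -1], [1, 0]]  ->  [[6, -1], [7, -1]]
... * rho(a^-1) = [[-1, 1], [-1, 0]]  ->  [[-5, 6], [-6, 7]]
... * rho(b^-1) = [[4, -1], [1, 0]]  ->  [[-14, 5], [-17, 6]]
... * rho(a^-1) = [[-1, 1], [-1, 0]]  ->  [[9, -14], [11, -17]]
... * rho(b) = [[0, 1], [-1, 4]]  ->  [[14, -47], [17, -57]]
... * rho(b) = [[0, 1], [-1, 4]]  ->  [[47, -174], [57, -211]]
... * rho(a^-1) = [[-1, 1], [-1, 0]]  ->  [[127, 47], [154, 57]]
... * rho(b) = [[0, 1], [-1, 4]]  ->  [[-47, 315], [-57, 382]]
... * rho(a) = [[0, -1], [1, -1]]  ->  [[315, -268], [382, -325]]
... * rho(b^-1) = [[4, -1], [1, 0]]  ->  [[992, -315], [1203, -382]]
... * rho(a) = [[0, -1], [1, -1]]  ->  [[-315, -677], [-382, -821]]
... * rho(b^-1) = [[4, -1], [1, 0]]  ->  [[-1937, 315], [-2349, 382]]
... * rho(b^-1) = [[4, -1], [1, 0]]  ->  [[-7433, 1937], [-9014, 2349]]
tr = -7433 + 2349 = -5084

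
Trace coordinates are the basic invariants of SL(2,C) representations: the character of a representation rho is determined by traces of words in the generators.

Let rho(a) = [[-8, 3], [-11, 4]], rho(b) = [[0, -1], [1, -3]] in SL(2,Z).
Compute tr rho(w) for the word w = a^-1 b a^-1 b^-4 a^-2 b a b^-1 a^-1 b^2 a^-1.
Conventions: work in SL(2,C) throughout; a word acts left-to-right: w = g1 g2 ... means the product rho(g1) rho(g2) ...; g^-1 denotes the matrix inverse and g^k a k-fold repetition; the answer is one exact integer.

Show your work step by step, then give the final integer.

-19130

rho(a^-1) = [[4, -3], [11, -8]]
... * rho(b) = [[0, -1], [1, -3]]  ->  [[-3, 5], [-8, 13]]
... * rho(a^-1) = [[4, -3], [11, -8]]  ->  [[43, -31], [111, -80]]
... * rho(b^-1) = [[-3, 1], [-1, 0]]  ->  [[-98, 43], [-253, 111]]
... * rho(b^-1) = [[-3, 1], [-1, 0]]  ->  [[251, -98], [648, -253]]
... * rho(b^-1) = [[-3, 1], [-1, 0]]  ->  [[-655, 251], [-1691, 648]]
... * rho(b^-1) = [[-3, 1], [-1, 0]]  ->  [[1714, -655], [4425, -1691]]
... * rho(a^-1) = [[4, -3], [11, -8]]  ->  [[-349, 98], [-901, 253]]
... * rho(a^-1) = [[4, -3], [11, -8]]  ->  [[-318, 263], [-821, 679]]
... * rho(b) = [[0, -1], [1, -3]]  ->  [[263, -471], [679, -1216]]
... * rho(a) = [[-8, 3], [-11, 4]]  ->  [[3077, -1095], [7944, -2827]]
... * rho(b^-1) = [[-3, 1], [-1, 0]]  ->  [[-8136, 3077], [-21005, 7944]]
... * rho(a^-1) = [[4, -3], [11, -8]]  ->  [[1303, -208], [3364, -537]]
... * rho(b) = [[0, -1], [1, -3]]  ->  [[-208, -679], [-537, -1753]]
... * rho(b) = [[0, -1], [1, -3]]  ->  [[-679, 2245], [-1753, 5796]]
... * rho(a^-1) = [[4, -3], [11, -8]]  ->  [[21979, -15923], [56744, -41109]]
tr = 21979 + -41109 = -19130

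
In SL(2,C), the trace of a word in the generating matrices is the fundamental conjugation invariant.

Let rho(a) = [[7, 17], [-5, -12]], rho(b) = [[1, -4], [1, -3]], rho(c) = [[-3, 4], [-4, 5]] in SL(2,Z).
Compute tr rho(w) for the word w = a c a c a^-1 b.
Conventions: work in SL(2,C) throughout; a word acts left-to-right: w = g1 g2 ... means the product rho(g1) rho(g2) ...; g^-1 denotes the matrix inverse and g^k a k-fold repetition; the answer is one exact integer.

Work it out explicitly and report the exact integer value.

-2273656

rho(a) = [[7, 17], [-5, -12]]
... * rho(c) = [[-3, 4], [-4, 5]]  ->  [[-89, 113], [63, -80]]
... * rho(a) = [[7, 17], [-5, -12]]  ->  [[-1188, -2869], [841, 2031]]
... * rho(c) = [[-3, 4], [-4, 5]]  ->  [[15040, -19097], [-10647, 13519]]
... * rho(a^-1) = [[-12, -17], [5, 7]]  ->  [[-275965, -389359], [195359, 275632]]
... * rho(b) = [[1, -4], [1, -3]]  ->  [[-665324, 2271937], [470991, -1608332]]
tr = -665324 + -1608332 = -2273656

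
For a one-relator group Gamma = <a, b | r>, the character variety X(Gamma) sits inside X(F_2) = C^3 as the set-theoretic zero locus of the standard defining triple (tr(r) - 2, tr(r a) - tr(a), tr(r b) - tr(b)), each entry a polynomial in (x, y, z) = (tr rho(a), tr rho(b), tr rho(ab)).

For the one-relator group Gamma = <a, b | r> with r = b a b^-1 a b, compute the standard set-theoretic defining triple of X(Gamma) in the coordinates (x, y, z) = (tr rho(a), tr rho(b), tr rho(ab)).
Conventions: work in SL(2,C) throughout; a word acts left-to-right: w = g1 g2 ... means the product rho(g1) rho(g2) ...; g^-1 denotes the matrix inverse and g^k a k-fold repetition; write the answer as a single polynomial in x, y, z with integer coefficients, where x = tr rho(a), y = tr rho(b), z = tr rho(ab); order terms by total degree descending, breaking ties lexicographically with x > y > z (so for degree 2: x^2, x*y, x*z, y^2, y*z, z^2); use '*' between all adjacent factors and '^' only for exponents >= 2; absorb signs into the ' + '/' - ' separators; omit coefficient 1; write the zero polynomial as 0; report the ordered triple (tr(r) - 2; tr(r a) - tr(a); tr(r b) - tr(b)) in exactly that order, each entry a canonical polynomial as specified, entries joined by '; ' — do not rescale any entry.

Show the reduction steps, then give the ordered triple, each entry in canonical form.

and trace(a^2 b) = trace(a) trace(b a) - trace(b) = x*z - y
trace(a^2) = trace(a) trace(a) - trace(1) = x^2 - 2
next, trace(a b^2 a) = trace(b) trace(a^2 b) - trace(a^2) = x*y*z - x^2 - y^2 + 2
trace(a b a b) = trace(b a) trace(b a) - trace(1)   [split at repeated b] = z^2 - 2
next, trace(a b^2 a b) = trace(b) trace(a b a b) - trace(a b a) = y*z^2 - x*z - y
trace(b a b^-1 a b) = trace(a b^2 a) trace(b) - trace(a b^2 a b) = x*y^2*z - x^2*y - y^3 - y*z^2 + x*z + 3*y
trace(b a b) = trace(b) trace(a b) - trace(a)  (reduce the b square) = y*z - x
trace(a b a b a) = trace(a) trace(b a b a) - trace(b a b)  (reduce the a square) = x*z^2 - y*z - x
and trace(a b a b a b) = trace(a b a b) trace(a b) - trace(b a)  (split on a) = z^3 - 3*z
trace(b a b^-1 a b a) = trace(a b a b a) trace(b) - trace(a b a b a b)  (eliminate b^-1) = x*y*z^2 - y^2*z - z^3 - x*y + 3*z
trace(a b^3 a) = trace(b) trace(a^2 b^2) - trace(a^2 b)   [square of b] = x*y^2*z - x^2*y - y^3 - x*z + 3*y
and trace(a b^3 a b) = trace(b) trace(a b a b^2) - trace(a b a b)   [square of b] = y^2*z^2 - x*y*z - y^2 - z^2 + 2
trace(b a b^-1 a b^2) = trace(a b^3 a) trace(b) - trace(a b^3 a b)   [inverse elimination on b] = x*y^3*z - x^2*y^2 - y^4 - y^2*z^2 + 4*y^2 + z^2 - 2
assemble the triple (trace(r) - 2; trace(r a) - x; trace(r b) - y)

x*y^2*z - x^2*y - y^3 - y*z^2 + x*z + 3*y - 2; x*y*z^2 - y^2*z - z^3 - x*y - x + 3*z; x*y^3*z - x^2*y^2 - y^4 - y^2*z^2 + 4*y^2 + z^2 - y - 2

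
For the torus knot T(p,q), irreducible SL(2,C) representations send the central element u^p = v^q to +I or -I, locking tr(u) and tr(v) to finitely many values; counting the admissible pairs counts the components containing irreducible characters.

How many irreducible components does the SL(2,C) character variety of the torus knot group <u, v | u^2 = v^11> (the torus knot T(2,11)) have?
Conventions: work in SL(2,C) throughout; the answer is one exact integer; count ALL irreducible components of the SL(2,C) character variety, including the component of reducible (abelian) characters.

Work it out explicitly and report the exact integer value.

6

In the torus knot group T(2,11), u^2 = v^11 is central, so an irreducible representation sends it to +I or -I (Schur).
This locks tr(u) to 2*cos(pi*alpha/2), alpha in 1..1, and tr(v) to 2*cos(pi*beta/11), beta in 1..10, on each component of irreducible characters.
The two central values (-1)^alpha I and (-1)^beta I must be the same matrix, so alpha and beta share a parity.
Counting: 1 odd alphas x 5 odd betas + 0 even alphas x 5 even betas = 5 + 0 = 5.
Total: 5 irreducible-character components + 1 reducible (abelian) component = 6.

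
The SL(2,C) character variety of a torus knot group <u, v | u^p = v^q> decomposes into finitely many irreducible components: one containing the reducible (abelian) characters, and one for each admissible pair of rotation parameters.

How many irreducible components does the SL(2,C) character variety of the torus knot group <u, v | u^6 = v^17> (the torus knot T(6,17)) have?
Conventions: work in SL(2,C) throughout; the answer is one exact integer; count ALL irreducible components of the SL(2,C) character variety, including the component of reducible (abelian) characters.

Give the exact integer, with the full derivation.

41

In the torus knot group T(6,17), u^6 = v^17 is central, so an irreducible representation sends it to +I or -I (Schur).
So on each irreducible component the traces are pinned: tr(u) = 2*cos(pi*alpha/6) with 1 <= alpha <= 5, tr(v) = 2*cos(pi*beta/17) with 1 <= beta <= 16.
The two central values (-1)^alpha I and (-1)^beta I must be the same matrix, so alpha and beta share a parity.
Counting: 3 odd alphas x 8 odd betas + 2 even alphas x 8 even betas = 24 + 16 = 40.
Total: 40 irreducible-character components + 1 reducible (abelian) component = 41.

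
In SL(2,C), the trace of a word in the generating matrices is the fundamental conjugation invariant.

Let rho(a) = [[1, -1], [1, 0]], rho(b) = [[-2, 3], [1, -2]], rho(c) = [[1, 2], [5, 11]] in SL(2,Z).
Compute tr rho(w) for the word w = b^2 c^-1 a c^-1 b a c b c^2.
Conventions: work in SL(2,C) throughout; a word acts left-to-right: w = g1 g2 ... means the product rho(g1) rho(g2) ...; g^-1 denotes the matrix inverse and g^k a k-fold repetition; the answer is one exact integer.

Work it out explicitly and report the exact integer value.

rho(b) = [[-2, 3], [1, -2]]
... * rho(b) = [[-2, 3], [1, -2]]  ->  [[7, -12], [-4, 7]]
... * rho(c^-1) = [[11, -2], [-5, 1]]  ->  [[137, -26], [-79, 15]]
... * rho(a) = [[1, -1], [1, 0]]  ->  [[111, -137], [-64, 79]]
... * rho(c^-1) = [[11, -2], [-5, 1]]  ->  [[1906, -359], [-1099, 207]]
... * rho(b) = [[-2, 3], [1, -2]]  ->  [[-4171, 6436], [2405, -3711]]
... * rho(a) = [[1, -1], [1, 0]]  ->  [[2265, 4171], [-1306, -2405]]
... * rho(c) = [[1, 2], [5, 11]]  ->  [[23120, 50411], [-13331, -29067]]
... * rho(b) = [[-2, 3], [1, -2]]  ->  [[4171, -31462], [-2405, 18141]]
... * rho(c) = [[1, 2], [5, 11]]  ->  [[-153139, -337740], [88300, 194741]]
... * rho(c) = [[1, 2], [5, 11]]  ->  [[-1841839, -4021418], [1062005, 2318751]]
tr = -1841839 + 2318751 = 476912

476912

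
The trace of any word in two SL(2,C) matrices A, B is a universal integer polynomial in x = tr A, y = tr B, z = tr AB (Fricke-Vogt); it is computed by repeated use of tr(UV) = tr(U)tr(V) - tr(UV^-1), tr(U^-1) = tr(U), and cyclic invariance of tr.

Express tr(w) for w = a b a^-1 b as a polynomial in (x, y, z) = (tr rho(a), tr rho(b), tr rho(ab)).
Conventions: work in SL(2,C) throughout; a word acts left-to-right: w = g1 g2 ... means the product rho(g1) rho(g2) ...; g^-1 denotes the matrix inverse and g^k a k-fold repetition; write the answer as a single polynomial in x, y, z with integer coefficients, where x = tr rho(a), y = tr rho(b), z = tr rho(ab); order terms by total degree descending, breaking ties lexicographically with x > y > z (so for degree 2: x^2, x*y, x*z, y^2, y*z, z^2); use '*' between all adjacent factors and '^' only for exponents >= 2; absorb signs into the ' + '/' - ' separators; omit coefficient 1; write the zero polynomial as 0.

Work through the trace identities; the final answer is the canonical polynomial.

x*y*z - x^2 - z^2 + 2

next, tr(b a b) = tr(b) tr(a b) - tr(a) = y*z - x
tr(b a b a) = tr(b a) tr(b a) - tr(1)   [split at repeated b] = z^2 - 2
next, tr(a b a^-1 b) = tr(b a b) tr(a) - tr(b a b a) = x*y*z - x^2 - z^2 + 2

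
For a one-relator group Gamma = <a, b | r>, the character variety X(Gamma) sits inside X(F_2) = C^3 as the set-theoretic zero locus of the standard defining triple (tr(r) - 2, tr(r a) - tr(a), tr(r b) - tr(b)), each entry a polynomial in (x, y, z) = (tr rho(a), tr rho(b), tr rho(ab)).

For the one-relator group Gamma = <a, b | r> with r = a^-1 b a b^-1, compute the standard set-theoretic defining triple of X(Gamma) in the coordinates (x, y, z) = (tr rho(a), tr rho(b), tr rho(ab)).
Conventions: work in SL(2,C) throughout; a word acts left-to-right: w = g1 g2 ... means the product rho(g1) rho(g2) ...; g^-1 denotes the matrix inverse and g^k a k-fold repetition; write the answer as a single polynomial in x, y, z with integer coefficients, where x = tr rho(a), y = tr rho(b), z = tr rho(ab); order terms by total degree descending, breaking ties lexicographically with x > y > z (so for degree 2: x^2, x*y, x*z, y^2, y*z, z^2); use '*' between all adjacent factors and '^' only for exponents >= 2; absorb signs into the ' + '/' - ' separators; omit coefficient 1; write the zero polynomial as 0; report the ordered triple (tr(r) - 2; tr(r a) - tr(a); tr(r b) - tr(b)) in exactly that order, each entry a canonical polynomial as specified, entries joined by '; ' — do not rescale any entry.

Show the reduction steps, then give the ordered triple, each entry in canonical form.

tr(a b a) = tr(a) * tr(b a) - tr(b) = x*z - y
tr(a b a b) = tr(b a) * tr(b a) - tr(1)   [split at repeated b] = z^2 - 2
tr(b a b^-1 a) = tr(a b a) * tr(b) - tr(a b a b) = x*y*z - y^2 - z^2 + 2
tr(a^-1 b a b^-1) = tr(b a b^-1) * tr(a) - tr(b a b^-1 a) = -x*y*z + x^2 + y^2 + z^2 - 2
assemble the triple (tr(r) - 2; tr(r a) - x; tr(r b) - y)

-x*y*z + x^2 + y^2 + z^2 - 4; 0; 0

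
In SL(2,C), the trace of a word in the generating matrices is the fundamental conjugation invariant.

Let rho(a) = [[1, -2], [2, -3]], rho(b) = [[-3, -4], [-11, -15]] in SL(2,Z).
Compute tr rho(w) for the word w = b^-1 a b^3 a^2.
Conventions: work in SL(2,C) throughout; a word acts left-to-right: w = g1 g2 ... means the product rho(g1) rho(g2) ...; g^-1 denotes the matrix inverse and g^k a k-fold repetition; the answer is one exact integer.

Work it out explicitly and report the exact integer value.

rho(b^-1) = [[-15, 4], [11, -3]]
... * rho(a) = [[1, -2], [2, -3]]  ->  [[-7, 18], [5, -13]]
... * rho(b) = [[-3, -4], [-11, -15]]  ->  [[-177, -242], [128, 175]]
... * rho(b) = [[-3, -4], [-11, -15]]  ->  [[3193, 4338], [-2309, -3137]]
... * rho(b) = [[-3, -4], [-11, -15]]  ->  [[-57297, -77842], [41434, 56291]]
... * rho(a) = [[1, -2], [2, -3]]  ->  [[-212981, 348120], [154016, -251741]]
... * rho(a) = [[1, -2], [2, -3]]  ->  [[483259, -618398], [-349466, 447191]]
tr = 483259 + 447191 = 930450

930450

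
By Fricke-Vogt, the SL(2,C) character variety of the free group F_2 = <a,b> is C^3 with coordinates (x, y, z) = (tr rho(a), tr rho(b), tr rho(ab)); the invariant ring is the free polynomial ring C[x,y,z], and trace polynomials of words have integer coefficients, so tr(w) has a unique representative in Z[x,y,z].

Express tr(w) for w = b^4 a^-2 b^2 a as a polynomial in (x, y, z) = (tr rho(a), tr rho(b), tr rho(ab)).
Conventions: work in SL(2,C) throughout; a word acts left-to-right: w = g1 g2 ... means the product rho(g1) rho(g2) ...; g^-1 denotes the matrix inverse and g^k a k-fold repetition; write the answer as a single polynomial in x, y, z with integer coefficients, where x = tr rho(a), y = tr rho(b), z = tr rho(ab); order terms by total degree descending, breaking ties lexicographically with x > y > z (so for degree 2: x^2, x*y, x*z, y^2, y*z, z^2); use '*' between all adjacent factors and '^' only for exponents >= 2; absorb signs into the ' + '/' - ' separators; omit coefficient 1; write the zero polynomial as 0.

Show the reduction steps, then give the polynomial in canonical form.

tr(a b^2) = tr(b) tr(a b) - tr(a)  (reduce the b square) = y*z - x
and tr(b a b^2) = tr(b) tr(a b^2) - tr(a b)  (reduce the b square) = y^2*z - x*y - z
tr(a b^4) = tr(b) tr(b a b^2) - tr(b a b)  (reduce the b square) = y^3*z - x*y^2 - 2*y*z + x
next, tr(b^2 a b^3) = tr(b) tr(a b^4) - tr(a b^3)  (reduce the b square) = y^4*z - x*y^3 - 3*y^2*z + 2*x*y + z
tr(b^2 a b^4) = tr(b) tr(b^2 a b^3) - tr(b^2 a b^2)  (reduce the b square) = y^5*z - x*y^4 - 4*y^3*z + 3*x*y^2 + 3*y*z - x
tr(a b a b) = tr(b a) tr(b a) - tr(1)  (split on b) = z^2 - 2
tr(a b a) = tr(a) tr(b a) - tr(b)  (reduce the a square) = x*z - y
and tr(a b a b^2) = tr(b) tr(a b a b) - tr(a b a)  (reduce the b square) = y*z^2 - x*z - y
tr(b^2 a b a b) = tr(b) tr(a b a b^2) - tr(a b a b)  (reduce the b square) = y^2*z^2 - x*y*z - y^2 - z^2 + 2
tr(a b^4 a b) = tr(b) tr(b^2 a b a b) - tr(b^2 a b a)  (reduce the b square) = y^3*z^2 - x*y^2*z - y^3 - 2*y*z^2 + x*z + 3*y
tr(b^2) = tr(b) tr(b) - tr(1)  (reduce the b square) = y^2 - 2
tr(b a^2 b) = tr(a) tr(b^2 a) - tr(b^2)  (reduce the a square) = x*y*z - x^2 - y^2 + 2
and tr(a^2 b^3) = tr(b) tr(b a^2 b) - tr(b a^2)  (reduce the b square) = x*y^2*z - x^2*y - y^3 - x*z + 3*y
and tr(a b^4 a) = tr(b) tr(a^2 b^3) - tr(a^2 b^2)  (reduce the b square) = x*y^3*z - x^2*y^2 - y^4 - 2*x*y*z + x^2 + 4*y^2 - 2
tr(b^2 a b^4 a) = tr(b) tr(a b^4 a b) - tr(a b^4 a)  (reduce the b square) = y^4*z^2 - 2*x*y^3*z + x^2*y^2 - 2*y^2*z^2 + 3*x*y*z - x^2 - y^2 + 2
tr(b^2 a b^4 a^-1) = tr(b^2 a b^4) tr(a) - tr(b^2 a b^4 a)  (eliminate a^-1) = x*y^5*z - x^2*y^4 - y^4*z^2 - 2*x*y^3*z + 2*x^2*y^2 + 2*y^2*z^2 + y^2 - 2
and tr(b^4 a^-2 b^2 a) = tr(b^2 a b^4 a^-1) tr(a) - tr(b^2 a b^4)  (eliminate a^-1) = x^2*y^5*z - x^3*y^4 - x*y^4*z^2 - 2*x^2*y^3*z - y^5*z + 2*x^3*y^2 + x*y^4 + 2*x*y^2*z^2 + 4*y^3*z - 2*x*y^2 - 3*y*z - x

x^2*y^5*z - x^3*y^4 - x*y^4*z^2 - 2*x^2*y^3*z - y^5*z + 2*x^3*y^2 + x*y^4 + 2*x*y^2*z^2 + 4*y^3*z - 2*x*y^2 - 3*y*z - x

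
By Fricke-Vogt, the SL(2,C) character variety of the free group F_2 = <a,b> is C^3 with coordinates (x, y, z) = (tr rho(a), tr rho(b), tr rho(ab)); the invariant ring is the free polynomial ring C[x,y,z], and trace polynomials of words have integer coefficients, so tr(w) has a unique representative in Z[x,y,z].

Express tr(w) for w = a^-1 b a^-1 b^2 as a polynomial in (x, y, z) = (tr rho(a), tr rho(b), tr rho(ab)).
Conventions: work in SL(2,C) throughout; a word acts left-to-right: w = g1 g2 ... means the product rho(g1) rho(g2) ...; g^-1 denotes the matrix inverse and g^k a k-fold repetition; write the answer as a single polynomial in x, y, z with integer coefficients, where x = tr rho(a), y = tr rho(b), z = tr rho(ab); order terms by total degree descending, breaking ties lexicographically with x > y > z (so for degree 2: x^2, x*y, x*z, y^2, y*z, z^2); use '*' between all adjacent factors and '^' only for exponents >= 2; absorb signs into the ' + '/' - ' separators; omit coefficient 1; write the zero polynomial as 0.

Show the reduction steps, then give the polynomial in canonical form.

apply: trace(b^2) = trace(b) * trace(b) - trace(1)   [square of b] = y^2 - 2
trace(b^3) = trace(b) * trace(b^2) - trace(b)   [square of b] = y^3 - 3*y
apply: trace(a b^2) = trace(b) * trace(a b) - trace(a)   [square of b] = y*z - x
apply: trace(b^3 a) = trace(b) * trace(a b^2) - trace(a b)   [square of b] = y^2*z - x*y - z
apply: trace(b^2 a^-1 b) = trace(b^3) * trace(a) - trace(b^3 a)   [inverse elimination on a] = x*y^3 - y^2*z - 2*x*y + z
trace(a b a b) = trace(b a) * trace(b a) - trace(1)   [split at a repeated b] = z^2 - 2
use: trace(a b a) = trace(a) * trace(b a) - trace(b)   [square of a] = x*z - y
trace(b a b^2 a) = trace(b) * trace(a b a b) - trace(a b a)   [square of b] = y*z^2 - x*z - y
apply: trace(b^2 a^-1 b a) = trace(b a b^2) * trace(a) - trace(b a b^2 a)   [inverse elimination on a] = x*y^2*z - x^2*y - y*z^2 + y
trace(a^-1 b a^-1 b^2) = trace(b^2 a^-1 b) * trace(a) - trace(b^2 a^-1 b a)   [inverse elimination on a] = x^2*y^3 - 2*x*y^2*z - x^2*y + y*z^2 + x*z - y

x^2*y^3 - 2*x*y^2*z - x^2*y + y*z^2 + x*z - y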